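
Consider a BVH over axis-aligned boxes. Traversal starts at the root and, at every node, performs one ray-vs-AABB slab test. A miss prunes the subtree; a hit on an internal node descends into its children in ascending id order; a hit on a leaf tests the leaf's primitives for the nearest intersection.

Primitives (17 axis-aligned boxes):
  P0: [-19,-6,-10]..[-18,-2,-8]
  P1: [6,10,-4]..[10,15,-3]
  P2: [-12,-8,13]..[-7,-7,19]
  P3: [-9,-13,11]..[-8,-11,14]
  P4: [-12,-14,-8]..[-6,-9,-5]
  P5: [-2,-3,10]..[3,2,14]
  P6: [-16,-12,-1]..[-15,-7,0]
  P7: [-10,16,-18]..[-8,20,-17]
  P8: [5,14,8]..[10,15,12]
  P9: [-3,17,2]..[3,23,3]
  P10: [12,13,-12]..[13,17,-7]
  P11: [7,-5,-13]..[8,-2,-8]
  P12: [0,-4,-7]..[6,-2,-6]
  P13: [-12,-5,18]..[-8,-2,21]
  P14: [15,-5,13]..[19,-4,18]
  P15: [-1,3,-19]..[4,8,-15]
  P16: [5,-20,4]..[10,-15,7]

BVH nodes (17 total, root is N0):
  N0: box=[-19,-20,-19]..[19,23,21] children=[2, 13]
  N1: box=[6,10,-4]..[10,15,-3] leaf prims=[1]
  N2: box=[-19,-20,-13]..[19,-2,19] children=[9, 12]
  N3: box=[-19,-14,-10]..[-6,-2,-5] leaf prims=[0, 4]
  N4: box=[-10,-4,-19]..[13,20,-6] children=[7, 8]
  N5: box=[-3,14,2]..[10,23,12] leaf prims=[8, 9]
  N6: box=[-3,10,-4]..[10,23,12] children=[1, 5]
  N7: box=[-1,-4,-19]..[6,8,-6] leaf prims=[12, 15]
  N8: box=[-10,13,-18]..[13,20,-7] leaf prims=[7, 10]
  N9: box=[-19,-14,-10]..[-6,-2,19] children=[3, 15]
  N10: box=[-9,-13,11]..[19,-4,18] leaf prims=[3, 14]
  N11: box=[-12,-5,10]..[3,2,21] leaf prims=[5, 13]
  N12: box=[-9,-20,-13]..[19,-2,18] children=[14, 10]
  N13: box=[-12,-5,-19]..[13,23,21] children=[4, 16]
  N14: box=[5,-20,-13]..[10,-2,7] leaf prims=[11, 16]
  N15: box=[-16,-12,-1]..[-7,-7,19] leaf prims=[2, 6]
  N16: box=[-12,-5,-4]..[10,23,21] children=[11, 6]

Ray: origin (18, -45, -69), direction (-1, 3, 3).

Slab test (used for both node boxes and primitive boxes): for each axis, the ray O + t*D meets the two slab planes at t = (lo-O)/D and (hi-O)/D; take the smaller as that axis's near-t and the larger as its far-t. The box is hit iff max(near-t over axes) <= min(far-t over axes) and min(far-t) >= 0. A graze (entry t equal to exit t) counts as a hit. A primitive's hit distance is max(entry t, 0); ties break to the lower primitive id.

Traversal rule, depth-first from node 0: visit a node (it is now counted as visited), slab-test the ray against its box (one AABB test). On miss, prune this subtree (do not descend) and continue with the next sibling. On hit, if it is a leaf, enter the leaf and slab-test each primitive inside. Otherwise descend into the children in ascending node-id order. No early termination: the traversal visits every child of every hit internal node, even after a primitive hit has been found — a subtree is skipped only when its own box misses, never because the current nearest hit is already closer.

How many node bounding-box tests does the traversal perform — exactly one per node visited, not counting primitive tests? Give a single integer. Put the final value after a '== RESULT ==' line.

Walk:
N0 x:[-1,37] y:[25/3,68/3] z:[50/3,30] -> hit [50/3,68/3], descend [2, 13]
  N2 x:[-1,37] y:[25/3,43/3] z:[56/3,88/3] -> miss, prune
  N13 x:[5,30] y:[40/3,68/3] z:[50/3,30] -> hit [50/3,68/3], descend [4, 16]
    N4 x:[5,28] y:[41/3,65/3] z:[50/3,21] -> hit [50/3,21], descend [7, 8]
      N7 x:[12,19] y:[41/3,53/3] z:[50/3,21] -> hit [50/3,53/3] leaf, test {P12(miss), P15@t=50/3}
      N8 x:[5,28] y:[58/3,65/3] z:[17,62/3] -> hit [58/3,62/3] leaf, test {P7(miss), P10(miss)}
    N16 x:[8,30] y:[40/3,68/3] z:[65/3,30] -> hit [65/3,68/3], descend [6, 11]
      N6 x:[8,21] y:[55/3,68/3] z:[65/3,27] -> miss, prune
      N11 x:[15,30] y:[40/3,47/3] z:[79/3,30] -> miss, prune

order=[0, 2, 13, 4, 7, 8, 16, 6, 11]  |boxes|=9  |leaves|=2  hit=P15

== RESULT ==
9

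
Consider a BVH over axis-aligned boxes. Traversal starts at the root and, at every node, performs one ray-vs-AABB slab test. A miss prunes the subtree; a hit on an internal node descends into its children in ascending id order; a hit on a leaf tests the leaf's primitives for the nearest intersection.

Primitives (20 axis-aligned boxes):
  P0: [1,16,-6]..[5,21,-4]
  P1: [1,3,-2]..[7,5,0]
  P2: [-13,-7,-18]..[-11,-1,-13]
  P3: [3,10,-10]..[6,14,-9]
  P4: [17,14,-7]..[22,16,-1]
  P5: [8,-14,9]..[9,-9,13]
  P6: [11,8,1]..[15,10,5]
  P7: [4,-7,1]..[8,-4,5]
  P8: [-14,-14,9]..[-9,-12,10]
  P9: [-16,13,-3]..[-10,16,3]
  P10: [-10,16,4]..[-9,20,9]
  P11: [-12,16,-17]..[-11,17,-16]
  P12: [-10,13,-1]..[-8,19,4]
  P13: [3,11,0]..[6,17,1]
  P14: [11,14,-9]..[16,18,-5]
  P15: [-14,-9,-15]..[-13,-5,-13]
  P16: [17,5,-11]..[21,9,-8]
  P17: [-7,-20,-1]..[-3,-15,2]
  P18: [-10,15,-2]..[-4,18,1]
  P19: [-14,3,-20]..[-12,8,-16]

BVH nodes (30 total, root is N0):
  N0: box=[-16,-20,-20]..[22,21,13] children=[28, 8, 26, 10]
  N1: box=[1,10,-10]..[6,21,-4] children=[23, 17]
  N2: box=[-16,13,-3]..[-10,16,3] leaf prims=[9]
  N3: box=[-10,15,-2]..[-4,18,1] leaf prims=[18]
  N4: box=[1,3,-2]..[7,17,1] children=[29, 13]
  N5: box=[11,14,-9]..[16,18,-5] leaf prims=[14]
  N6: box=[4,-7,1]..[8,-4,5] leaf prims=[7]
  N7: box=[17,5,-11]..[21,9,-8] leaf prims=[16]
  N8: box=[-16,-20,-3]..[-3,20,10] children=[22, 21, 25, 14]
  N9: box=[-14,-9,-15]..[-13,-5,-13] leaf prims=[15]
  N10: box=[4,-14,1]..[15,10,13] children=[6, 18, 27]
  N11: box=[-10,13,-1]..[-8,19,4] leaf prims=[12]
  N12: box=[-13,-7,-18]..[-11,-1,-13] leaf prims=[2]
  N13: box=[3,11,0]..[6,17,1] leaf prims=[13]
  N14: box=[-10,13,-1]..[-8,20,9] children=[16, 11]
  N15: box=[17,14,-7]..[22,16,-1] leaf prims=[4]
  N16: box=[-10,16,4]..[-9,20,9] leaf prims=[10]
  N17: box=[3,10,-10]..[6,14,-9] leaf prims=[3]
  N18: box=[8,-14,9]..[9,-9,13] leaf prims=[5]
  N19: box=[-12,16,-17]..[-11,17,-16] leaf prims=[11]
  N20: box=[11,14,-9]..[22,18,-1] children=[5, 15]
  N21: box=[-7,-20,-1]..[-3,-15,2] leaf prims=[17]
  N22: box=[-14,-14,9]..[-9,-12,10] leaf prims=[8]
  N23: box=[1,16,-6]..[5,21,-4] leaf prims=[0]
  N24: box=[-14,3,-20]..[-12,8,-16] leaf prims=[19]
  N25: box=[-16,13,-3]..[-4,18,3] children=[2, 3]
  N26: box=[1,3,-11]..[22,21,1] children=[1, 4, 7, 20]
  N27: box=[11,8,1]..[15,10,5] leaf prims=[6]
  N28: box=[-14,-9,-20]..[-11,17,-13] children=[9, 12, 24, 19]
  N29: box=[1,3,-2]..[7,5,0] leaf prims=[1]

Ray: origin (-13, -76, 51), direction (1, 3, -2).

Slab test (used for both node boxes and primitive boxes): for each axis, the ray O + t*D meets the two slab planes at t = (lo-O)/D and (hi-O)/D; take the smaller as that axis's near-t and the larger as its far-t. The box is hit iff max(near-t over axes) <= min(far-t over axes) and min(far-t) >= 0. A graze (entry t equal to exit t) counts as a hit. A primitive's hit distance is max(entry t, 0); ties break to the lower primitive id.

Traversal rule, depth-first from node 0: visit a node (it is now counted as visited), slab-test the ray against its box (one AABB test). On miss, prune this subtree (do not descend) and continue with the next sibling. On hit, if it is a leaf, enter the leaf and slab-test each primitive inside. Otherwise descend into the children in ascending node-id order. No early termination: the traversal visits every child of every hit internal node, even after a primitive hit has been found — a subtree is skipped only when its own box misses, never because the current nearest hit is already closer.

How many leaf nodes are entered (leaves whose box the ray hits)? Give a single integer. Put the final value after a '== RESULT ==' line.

Walk:
N0 x:[-3,35] y:[56/3,97/3] z:[19,71/2] -> hit [19,97/3], descend [8, 10, 26, 28]
  N8 x:[-3,10] y:[56/3,32] z:[41/2,27] -> miss, prune
  N10 x:[17,28] y:[62/3,86/3] z:[19,25] -> hit [62/3,25], descend [6, 18, 27]
    N6 x:[17,21] y:[23,24] z:[23,25] -> miss, prune
    N18 x:[21,22] y:[62/3,67/3] z:[19,21] -> hit [21,21] leaf, test {P5@t=21}
    N27 x:[24,28] y:[28,86/3] z:[23,25] -> miss, prune
  N26 x:[14,35] y:[79/3,97/3] z:[25,31] -> hit [79/3,31], descend [1, 4, 7, 20]
    N1 x:[14,19] y:[86/3,97/3] z:[55/2,61/2] -> miss, prune
    N4 x:[14,20] y:[79/3,31] z:[25,53/2] -> miss, prune
    N7 x:[30,34] y:[27,85/3] z:[59/2,31] -> miss, prune
    N20 x:[24,35] y:[30,94/3] z:[26,30] -> hit [30,30], descend [5, 15]
      N5 x:[24,29] y:[30,94/3] z:[28,30] -> miss, prune
      N15 x:[30,35] y:[30,92/3] z:[26,29] -> miss, prune
  N28 x:[-1,2] y:[67/3,31] z:[32,71/2] -> miss, prune

order=[0, 8, 10, 6, 18, 27, 26, 1, 4, 7, 20, 5, 15, 28]  |boxes|=14  |leaves|=1  hit=P5

== RESULT ==
1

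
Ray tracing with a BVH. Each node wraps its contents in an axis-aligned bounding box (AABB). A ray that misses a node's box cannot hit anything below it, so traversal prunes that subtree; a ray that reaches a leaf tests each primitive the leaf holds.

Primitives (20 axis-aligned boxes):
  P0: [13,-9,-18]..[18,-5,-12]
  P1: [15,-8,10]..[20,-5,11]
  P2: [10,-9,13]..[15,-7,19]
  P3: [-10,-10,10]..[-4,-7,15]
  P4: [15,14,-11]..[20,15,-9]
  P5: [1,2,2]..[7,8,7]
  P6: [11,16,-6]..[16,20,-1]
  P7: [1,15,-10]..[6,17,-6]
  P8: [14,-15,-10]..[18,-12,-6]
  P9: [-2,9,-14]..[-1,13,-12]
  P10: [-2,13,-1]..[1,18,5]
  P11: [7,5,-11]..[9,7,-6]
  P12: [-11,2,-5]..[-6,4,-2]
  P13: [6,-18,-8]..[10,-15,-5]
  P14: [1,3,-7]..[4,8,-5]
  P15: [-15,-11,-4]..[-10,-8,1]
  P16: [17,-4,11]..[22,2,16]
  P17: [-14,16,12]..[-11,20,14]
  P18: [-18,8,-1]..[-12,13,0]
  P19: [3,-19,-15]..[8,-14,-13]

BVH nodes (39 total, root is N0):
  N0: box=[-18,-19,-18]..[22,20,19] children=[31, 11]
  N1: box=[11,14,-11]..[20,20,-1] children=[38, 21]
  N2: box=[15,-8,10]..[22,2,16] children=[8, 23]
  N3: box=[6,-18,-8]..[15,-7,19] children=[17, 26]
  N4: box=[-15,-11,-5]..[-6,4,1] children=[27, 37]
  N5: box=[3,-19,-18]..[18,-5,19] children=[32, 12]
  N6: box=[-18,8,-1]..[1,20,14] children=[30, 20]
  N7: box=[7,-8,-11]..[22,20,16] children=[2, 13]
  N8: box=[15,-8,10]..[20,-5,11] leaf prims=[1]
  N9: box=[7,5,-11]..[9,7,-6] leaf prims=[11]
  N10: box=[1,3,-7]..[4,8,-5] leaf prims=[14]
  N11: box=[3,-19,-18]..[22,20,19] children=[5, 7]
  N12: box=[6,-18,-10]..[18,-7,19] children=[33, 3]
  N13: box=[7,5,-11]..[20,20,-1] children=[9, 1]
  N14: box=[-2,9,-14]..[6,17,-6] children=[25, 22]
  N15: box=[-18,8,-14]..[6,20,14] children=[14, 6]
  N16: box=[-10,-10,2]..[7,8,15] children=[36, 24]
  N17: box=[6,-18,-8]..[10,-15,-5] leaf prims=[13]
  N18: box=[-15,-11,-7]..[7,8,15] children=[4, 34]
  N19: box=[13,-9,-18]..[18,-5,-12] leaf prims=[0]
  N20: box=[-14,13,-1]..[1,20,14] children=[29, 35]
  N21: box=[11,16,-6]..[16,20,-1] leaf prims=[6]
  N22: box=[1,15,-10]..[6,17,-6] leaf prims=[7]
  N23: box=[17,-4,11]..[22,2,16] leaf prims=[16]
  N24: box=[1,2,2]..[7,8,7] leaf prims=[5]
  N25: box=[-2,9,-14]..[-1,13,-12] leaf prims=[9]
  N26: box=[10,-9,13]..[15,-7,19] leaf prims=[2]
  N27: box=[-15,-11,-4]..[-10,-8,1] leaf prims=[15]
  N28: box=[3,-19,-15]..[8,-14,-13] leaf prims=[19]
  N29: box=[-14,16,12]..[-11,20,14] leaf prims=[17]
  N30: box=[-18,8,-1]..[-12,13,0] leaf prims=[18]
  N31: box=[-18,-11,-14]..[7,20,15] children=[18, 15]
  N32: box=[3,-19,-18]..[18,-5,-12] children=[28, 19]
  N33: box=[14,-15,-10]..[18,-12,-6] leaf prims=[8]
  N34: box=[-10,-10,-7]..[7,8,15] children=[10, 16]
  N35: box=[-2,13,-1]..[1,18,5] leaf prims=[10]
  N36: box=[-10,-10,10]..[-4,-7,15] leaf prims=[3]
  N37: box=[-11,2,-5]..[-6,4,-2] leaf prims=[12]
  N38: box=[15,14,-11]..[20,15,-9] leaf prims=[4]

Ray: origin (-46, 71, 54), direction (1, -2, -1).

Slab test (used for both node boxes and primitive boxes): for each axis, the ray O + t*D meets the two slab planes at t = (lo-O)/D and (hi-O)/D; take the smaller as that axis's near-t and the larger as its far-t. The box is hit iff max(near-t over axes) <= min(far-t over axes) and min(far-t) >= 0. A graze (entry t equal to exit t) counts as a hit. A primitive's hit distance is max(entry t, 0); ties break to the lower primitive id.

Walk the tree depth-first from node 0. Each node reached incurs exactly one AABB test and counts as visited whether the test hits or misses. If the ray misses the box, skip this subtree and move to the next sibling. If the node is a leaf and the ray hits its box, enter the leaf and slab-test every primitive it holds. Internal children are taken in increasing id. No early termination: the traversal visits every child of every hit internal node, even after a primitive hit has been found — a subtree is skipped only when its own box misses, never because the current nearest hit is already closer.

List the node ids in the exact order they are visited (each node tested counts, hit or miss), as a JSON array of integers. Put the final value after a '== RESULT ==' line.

Traverse from the root:
N0 x:[28,68] y:[51/2,45] z:[35,72] -> hit [35,45], descend [11, 31]
  N11 x:[49,68] y:[51/2,45] z:[35,72] -> miss, prune
  N31 x:[28,53] y:[51/2,41] z:[39,68] -> hit [39,41], descend [15, 18]
    N15 x:[28,52] y:[51/2,63/2] z:[40,68] -> miss, prune
    N18 x:[31,53] y:[63/2,41] z:[39,61] -> hit [39,41], descend [4, 34]
      N4 x:[31,40] y:[67/2,41] z:[53,59] -> miss, prune
      N34 x:[36,53] y:[63/2,81/2] z:[39,61] -> hit [39,81/2], descend [10, 16]
        N10 x:[47,50] y:[63/2,34] z:[59,61] -> miss, prune
        N16 x:[36,53] y:[63/2,81/2] z:[39,52] -> hit [39,81/2], descend [24, 36]
          N24 x:[47,53] y:[63/2,69/2] z:[47,52] -> miss, prune
          N36 x:[36,42] y:[39,81/2] z:[39,44] -> hit [39,81/2] leaf, test {P3@t=39}

Visited [0, 11, 31, 15, 18, 4, 34, 10, 16, 24, 36]. Tests: 11 box, 1 leaf. Nearest: P3.

== RESULT ==
[0, 11, 31, 15, 18, 4, 34, 10, 16, 24, 36]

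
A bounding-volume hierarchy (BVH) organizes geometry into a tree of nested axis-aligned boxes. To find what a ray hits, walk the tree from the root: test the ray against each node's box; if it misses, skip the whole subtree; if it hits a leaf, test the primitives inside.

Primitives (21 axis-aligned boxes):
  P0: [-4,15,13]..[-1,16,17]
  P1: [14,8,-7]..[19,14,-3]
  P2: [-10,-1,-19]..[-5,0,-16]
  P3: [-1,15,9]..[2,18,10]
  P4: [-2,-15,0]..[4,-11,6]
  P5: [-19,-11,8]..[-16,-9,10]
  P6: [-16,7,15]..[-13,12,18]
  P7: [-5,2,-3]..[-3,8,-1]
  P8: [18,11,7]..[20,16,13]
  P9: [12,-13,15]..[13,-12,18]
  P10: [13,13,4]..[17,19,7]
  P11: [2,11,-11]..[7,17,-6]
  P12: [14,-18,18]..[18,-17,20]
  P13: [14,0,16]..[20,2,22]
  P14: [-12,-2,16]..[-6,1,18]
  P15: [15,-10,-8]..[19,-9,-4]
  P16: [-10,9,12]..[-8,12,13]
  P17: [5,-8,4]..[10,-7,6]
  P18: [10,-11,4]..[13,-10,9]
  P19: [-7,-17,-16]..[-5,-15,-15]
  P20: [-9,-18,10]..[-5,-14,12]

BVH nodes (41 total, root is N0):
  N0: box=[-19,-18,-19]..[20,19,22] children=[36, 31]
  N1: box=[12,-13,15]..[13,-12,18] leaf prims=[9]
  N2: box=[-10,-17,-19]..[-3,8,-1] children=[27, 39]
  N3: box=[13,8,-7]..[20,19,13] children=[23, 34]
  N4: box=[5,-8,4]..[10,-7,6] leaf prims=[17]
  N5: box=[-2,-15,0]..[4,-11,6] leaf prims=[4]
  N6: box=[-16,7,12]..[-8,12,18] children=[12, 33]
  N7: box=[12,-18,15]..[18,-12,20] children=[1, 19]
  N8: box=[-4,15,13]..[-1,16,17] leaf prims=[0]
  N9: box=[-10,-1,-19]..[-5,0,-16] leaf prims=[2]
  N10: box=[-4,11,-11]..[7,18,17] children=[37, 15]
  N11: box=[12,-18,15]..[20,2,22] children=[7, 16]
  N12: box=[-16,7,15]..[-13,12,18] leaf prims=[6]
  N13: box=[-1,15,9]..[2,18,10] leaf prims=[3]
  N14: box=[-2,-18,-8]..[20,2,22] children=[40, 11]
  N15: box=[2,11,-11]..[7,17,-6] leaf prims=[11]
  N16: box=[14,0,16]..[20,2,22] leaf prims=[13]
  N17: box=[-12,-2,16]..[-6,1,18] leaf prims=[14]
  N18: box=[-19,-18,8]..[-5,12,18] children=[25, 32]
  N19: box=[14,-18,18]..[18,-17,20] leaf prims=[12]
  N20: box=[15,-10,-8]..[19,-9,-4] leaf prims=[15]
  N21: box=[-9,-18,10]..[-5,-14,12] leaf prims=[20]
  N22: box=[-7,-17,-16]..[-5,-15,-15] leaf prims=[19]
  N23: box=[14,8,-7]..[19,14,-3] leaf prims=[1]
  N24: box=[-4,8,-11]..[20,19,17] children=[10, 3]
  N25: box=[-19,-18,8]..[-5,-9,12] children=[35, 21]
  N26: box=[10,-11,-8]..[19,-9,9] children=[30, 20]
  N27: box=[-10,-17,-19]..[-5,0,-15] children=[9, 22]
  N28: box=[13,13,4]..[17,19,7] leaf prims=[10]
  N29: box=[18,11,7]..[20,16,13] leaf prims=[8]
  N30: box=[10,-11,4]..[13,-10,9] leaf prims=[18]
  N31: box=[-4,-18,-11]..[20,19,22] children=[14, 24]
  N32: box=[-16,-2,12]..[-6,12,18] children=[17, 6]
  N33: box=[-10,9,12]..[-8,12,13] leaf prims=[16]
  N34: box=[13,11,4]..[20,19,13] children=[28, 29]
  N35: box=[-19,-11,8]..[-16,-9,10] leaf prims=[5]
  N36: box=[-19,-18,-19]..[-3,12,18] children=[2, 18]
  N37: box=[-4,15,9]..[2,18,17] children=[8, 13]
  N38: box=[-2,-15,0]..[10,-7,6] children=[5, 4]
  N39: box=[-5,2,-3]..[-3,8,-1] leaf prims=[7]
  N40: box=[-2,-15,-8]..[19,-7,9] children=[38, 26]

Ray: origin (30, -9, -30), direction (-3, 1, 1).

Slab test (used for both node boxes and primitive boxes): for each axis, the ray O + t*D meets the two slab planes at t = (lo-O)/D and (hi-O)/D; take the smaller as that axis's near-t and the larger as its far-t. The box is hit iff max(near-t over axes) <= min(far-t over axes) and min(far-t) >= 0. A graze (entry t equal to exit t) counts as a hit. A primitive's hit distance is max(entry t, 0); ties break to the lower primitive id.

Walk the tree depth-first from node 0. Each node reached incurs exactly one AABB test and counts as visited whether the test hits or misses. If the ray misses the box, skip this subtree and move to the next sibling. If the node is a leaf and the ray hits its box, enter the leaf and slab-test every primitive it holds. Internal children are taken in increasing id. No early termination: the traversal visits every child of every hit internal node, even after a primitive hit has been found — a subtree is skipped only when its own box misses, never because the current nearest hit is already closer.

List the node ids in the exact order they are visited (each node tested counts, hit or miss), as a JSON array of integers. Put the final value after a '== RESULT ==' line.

Walk:
N0 x:[10/3,49/3] y:[-9,28] z:[11,52] -> hit [11,49/3], descend [31, 36]
  N31 x:[10/3,34/3] y:[-9,28] z:[19,52] -> miss, prune
  N36 x:[11,49/3] y:[-9,21] z:[11,48] -> hit [11,49/3], descend [2, 18]
    N2 x:[11,40/3] y:[-8,17] z:[11,29] -> hit [11,40/3], descend [27, 39]
      N27 x:[35/3,40/3] y:[-8,9] z:[11,15] -> miss, prune
      N39 x:[11,35/3] y:[11,17] z:[27,29] -> miss, prune
    N18 x:[35/3,49/3] y:[-9,21] z:[38,48] -> miss, prune

7 AABB tests over nodes [0, 31, 36, 2, 27, 39, 18]; 0 leaves entered; closest miss.

== RESULT ==
[0, 31, 36, 2, 27, 39, 18]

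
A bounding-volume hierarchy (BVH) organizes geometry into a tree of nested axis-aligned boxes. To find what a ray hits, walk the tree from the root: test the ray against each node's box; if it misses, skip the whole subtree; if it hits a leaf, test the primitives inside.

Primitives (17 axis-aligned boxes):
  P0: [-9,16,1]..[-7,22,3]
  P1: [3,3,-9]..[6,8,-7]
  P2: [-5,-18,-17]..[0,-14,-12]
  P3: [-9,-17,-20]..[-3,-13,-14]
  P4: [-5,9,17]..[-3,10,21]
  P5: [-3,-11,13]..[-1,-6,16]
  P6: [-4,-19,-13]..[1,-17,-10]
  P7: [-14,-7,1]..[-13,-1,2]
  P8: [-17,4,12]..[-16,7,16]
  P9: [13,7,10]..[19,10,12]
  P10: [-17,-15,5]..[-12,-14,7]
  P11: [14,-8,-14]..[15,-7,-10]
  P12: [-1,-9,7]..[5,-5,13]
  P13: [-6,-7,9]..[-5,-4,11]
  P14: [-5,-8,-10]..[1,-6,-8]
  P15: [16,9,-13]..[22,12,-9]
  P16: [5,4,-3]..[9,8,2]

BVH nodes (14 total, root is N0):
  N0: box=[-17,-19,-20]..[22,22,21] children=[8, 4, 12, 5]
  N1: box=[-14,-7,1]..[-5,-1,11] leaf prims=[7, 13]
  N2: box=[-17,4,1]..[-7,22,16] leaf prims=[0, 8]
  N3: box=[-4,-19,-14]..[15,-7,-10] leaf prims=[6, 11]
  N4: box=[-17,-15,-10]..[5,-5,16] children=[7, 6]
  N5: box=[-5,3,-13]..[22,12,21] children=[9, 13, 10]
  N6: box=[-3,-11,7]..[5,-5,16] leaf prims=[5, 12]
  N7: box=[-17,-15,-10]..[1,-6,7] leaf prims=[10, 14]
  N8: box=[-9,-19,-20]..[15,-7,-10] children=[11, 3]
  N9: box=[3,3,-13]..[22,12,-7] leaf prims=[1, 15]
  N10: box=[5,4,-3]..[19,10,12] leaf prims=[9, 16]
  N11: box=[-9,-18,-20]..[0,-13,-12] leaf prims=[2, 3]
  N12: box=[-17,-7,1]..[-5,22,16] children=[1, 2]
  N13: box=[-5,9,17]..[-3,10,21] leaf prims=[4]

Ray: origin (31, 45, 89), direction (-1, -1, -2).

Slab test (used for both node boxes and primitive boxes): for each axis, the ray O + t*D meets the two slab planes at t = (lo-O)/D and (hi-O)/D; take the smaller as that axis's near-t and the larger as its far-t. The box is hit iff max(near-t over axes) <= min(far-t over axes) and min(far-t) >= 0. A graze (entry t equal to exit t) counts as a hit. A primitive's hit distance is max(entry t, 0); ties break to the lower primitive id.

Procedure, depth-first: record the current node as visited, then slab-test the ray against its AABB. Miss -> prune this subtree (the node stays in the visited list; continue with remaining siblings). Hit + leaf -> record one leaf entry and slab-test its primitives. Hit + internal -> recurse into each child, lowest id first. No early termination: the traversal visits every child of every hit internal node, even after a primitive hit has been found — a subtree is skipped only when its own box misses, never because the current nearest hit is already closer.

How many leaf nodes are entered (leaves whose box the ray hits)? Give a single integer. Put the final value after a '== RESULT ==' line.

Trace the traversal:
N0 x:[9,48] y:[23,64] z:[34,109/2] -> hit [34,48], descend [4, 5, 8, 12]
  N4 x:[26,48] y:[50,60] z:[73/2,99/2] -> miss, prune
  N5 x:[9,36] y:[33,42] z:[34,51] -> hit [34,36], descend [9, 10, 13]
    N9 x:[9,28] y:[33,42] z:[48,51] -> miss, prune
    N10 x:[12,26] y:[35,41] z:[77/2,46] -> miss, prune
    N13 x:[34,36] y:[35,36] z:[34,36] -> hit [35,36] leaf, test {P4@t=35}
  N8 x:[16,40] y:[52,64] z:[99/2,109/2] -> miss, prune
  N12 x:[36,48] y:[23,52] z:[73/2,44] -> hit [73/2,44], descend [1, 2]
    N1 x:[36,45] y:[46,52] z:[39,44] -> miss, prune
    N2 x:[38,48] y:[23,41] z:[73/2,44] -> hit [38,41] leaf, test {P0(miss), P8(miss)}

order=[0, 4, 5, 9, 10, 13, 8, 12, 1, 2]  |boxes|=10  |leaves|=2  hit=P4

== RESULT ==
2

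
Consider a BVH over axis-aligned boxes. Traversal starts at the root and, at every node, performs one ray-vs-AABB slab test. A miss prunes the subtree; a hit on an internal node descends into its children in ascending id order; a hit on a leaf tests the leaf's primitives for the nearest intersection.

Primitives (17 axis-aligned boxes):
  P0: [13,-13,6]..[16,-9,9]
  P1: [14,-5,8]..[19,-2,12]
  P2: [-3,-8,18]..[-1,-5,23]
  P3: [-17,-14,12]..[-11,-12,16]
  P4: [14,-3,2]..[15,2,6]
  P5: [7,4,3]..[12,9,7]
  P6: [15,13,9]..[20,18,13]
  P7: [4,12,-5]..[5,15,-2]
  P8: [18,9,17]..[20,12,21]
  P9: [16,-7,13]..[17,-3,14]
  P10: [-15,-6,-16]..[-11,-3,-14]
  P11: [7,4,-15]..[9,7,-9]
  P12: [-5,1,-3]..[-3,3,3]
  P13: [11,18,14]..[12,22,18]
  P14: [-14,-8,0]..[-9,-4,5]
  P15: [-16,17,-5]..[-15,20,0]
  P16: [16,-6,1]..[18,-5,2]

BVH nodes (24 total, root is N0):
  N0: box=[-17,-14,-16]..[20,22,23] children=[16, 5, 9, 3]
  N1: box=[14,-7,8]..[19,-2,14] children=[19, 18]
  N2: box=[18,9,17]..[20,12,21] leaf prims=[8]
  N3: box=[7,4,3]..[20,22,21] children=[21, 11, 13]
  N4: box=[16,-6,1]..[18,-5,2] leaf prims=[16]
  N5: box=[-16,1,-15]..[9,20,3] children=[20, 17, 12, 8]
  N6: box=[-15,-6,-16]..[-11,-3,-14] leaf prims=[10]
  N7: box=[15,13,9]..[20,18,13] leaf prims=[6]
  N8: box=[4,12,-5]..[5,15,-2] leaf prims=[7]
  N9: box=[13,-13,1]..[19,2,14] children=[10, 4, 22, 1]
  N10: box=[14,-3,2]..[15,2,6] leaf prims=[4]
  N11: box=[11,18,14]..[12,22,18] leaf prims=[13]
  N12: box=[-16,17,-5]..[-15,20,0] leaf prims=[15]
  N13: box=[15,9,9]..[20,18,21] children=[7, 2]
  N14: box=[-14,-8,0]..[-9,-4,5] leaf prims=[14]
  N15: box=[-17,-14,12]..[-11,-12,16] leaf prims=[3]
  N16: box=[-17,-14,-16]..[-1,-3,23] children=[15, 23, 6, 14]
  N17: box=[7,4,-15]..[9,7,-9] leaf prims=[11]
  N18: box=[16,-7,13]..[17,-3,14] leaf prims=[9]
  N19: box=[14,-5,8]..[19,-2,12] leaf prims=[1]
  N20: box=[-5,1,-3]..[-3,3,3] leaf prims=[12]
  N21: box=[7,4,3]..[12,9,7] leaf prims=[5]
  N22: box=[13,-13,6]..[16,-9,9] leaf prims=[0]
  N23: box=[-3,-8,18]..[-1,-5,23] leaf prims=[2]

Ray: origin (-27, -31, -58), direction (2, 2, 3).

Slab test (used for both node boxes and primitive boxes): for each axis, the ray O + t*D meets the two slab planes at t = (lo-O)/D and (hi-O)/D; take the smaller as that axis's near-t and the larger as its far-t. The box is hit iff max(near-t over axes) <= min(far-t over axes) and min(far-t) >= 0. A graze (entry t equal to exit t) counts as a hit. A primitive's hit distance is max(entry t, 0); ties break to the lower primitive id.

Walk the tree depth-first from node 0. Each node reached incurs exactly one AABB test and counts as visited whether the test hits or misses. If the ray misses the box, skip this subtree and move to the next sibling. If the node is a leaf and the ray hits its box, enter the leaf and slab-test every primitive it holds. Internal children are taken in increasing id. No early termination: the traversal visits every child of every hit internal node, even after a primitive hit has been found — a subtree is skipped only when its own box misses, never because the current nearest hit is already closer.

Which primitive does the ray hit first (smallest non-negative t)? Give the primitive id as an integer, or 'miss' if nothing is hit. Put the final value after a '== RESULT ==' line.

Traverse from the root:
N0 x:[5,47/2] y:[17/2,53/2] z:[14,27] -> hit [14,47/2], descend [3, 5, 9, 16]
  N3 x:[17,47/2] y:[35/2,53/2] z:[61/3,79/3] -> hit [61/3,47/2], descend [11, 13, 21]
    N11 x:[19,39/2] y:[49/2,53/2] z:[24,76/3] -> miss, prune
    N13 x:[21,47/2] y:[20,49/2] z:[67/3,79/3] -> hit [67/3,47/2], descend [2, 7]
      N2 x:[45/2,47/2] y:[20,43/2] z:[25,79/3] -> miss, prune
      N7 x:[21,47/2] y:[22,49/2] z:[67/3,71/3] -> hit [67/3,47/2] leaf, test {P6@t=67/3}
    N21 x:[17,39/2] y:[35/2,20] z:[61/3,65/3] -> miss, prune
  N5 x:[11/2,18] y:[16,51/2] z:[43/3,61/3] -> hit [16,18], descend [8, 12, 17, 20]
    N8 x:[31/2,16] y:[43/2,23] z:[53/3,56/3] -> miss, prune
    N12 x:[11/2,6] y:[24,51/2] z:[53/3,58/3] -> miss, prune
    N17 x:[17,18] y:[35/2,19] z:[43/3,49/3] -> miss, prune
    N20 x:[11,12] y:[16,17] z:[55/3,61/3] -> miss, prune
  N9 x:[20,23] y:[9,33/2] z:[59/3,24] -> miss, prune
  N16 x:[5,13] y:[17/2,14] z:[14,27] -> miss, prune

Summary -> nodes [0, 3, 11, 13, 2, 7, 21, 5, 8, 12, 17, 20, 9, 16]; box-tests=14; leaf-entries=1; first=P6

== RESULT ==
6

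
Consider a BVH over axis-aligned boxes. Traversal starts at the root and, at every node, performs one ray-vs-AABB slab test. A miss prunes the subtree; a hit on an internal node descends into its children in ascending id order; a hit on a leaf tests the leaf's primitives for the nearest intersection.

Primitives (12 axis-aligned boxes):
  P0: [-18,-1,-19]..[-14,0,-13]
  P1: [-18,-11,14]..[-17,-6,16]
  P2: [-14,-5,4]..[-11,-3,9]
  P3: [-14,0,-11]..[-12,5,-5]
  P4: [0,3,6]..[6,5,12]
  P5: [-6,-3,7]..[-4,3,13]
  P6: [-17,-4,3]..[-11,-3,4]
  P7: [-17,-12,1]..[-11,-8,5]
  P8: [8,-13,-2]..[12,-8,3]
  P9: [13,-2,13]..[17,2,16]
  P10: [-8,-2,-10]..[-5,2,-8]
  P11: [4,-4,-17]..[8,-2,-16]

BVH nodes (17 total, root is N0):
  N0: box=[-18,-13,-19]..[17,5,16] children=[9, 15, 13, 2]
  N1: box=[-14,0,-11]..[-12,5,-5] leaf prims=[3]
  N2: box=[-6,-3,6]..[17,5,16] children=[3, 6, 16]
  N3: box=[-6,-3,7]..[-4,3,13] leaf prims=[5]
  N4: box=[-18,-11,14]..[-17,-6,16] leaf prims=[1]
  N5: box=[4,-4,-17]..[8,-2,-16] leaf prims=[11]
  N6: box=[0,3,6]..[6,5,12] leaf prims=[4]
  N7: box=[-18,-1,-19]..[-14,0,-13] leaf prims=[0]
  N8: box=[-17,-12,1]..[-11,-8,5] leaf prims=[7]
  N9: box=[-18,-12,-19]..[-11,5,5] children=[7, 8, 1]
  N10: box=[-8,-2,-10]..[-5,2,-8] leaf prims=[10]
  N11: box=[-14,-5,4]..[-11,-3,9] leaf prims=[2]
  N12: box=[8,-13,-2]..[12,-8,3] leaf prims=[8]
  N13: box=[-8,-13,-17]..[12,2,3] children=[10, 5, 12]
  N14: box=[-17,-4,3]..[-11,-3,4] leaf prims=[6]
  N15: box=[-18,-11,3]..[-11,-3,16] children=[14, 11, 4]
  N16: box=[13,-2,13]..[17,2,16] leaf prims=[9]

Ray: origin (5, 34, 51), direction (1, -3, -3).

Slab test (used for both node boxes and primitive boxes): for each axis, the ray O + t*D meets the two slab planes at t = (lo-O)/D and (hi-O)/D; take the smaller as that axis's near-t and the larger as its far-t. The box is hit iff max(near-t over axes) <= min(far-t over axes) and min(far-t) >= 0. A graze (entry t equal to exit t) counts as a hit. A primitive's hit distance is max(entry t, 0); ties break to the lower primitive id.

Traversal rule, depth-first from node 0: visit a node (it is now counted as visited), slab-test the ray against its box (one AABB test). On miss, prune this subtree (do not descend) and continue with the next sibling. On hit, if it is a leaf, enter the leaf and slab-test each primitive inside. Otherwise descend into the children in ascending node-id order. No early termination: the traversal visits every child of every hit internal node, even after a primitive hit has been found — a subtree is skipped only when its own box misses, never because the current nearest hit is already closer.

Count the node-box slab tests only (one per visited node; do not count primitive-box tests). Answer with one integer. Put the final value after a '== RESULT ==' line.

Walk:
N0 x:[-23,12] y:[29/3,47/3] z:[35/3,70/3] -> hit [35/3,12], descend [2, 9, 13, 15]
  N2 x:[-11,12] y:[29/3,37/3] z:[35/3,15] -> hit [35/3,12], descend [3, 6, 16]
    N3 x:[-11,-9] y:[31/3,37/3] z:[38/3,44/3] -> miss, prune
    N6 x:[-5,1] y:[29/3,31/3] z:[13,15] -> miss, prune
    N16 x:[8,12] y:[32/3,12] z:[35/3,38/3] -> hit [35/3,12] leaf, test {P9@t=35/3}
  N9 x:[-23,-16] y:[29/3,46/3] z:[46/3,70/3] -> miss, prune
  N13 x:[-13,7] y:[32/3,47/3] z:[16,68/3] -> miss, prune
  N15 x:[-23,-16] y:[37/3,15] z:[35/3,16] -> miss, prune

Summary -> nodes [0, 2, 3, 6, 16, 9, 13, 15]; box-tests=8; leaf-entries=1; first=P9

== RESULT ==
8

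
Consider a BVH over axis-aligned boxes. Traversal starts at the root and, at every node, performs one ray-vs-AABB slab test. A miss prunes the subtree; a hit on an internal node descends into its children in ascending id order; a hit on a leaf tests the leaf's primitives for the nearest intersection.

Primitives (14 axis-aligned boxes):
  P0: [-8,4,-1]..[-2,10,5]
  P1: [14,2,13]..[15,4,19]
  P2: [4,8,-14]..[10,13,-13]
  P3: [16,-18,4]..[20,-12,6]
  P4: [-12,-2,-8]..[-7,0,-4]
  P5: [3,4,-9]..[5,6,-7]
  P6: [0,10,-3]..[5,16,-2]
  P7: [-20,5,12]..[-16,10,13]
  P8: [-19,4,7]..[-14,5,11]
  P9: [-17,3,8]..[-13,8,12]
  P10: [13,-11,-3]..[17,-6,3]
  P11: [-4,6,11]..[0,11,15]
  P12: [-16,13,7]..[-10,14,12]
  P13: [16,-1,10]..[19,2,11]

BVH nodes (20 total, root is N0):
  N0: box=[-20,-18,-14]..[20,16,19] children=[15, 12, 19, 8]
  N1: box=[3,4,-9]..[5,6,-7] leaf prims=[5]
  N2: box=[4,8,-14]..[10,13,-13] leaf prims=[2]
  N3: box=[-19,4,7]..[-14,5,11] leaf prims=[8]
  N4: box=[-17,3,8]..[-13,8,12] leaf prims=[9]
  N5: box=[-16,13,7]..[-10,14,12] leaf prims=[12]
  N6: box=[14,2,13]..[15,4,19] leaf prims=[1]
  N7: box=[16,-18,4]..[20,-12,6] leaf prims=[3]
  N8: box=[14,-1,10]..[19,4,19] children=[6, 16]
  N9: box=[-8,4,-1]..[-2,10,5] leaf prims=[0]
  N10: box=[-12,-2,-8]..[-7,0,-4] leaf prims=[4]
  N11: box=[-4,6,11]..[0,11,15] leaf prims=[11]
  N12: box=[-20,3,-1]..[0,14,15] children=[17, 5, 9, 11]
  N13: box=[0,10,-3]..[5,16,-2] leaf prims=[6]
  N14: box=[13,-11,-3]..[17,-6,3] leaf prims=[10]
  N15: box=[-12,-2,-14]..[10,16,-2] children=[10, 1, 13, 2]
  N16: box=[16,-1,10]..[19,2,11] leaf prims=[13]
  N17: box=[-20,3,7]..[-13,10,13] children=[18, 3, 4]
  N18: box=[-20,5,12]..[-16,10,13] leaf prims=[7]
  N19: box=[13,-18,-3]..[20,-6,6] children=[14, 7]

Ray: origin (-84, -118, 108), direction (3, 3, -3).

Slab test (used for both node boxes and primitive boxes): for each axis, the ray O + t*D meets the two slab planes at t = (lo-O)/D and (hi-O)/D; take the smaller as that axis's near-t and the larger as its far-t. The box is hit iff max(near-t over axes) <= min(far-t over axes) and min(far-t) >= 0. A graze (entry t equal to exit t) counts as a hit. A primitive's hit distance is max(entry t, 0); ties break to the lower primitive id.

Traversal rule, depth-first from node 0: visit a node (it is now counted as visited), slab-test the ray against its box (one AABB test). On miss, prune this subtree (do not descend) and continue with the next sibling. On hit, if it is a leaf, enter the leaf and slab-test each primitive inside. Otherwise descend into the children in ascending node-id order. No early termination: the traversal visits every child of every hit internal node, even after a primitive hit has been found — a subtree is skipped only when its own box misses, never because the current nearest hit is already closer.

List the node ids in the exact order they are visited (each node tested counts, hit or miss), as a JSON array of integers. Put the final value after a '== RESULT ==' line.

Traverse from the root:
N0 x:[64/3,104/3] y:[100/3,134/3] z:[89/3,122/3] -> hit [100/3,104/3], descend [8, 12, 15, 19]
  N8 x:[98/3,103/3] y:[39,122/3] z:[89/3,98/3] -> miss, prune
  N12 x:[64/3,28] y:[121/3,44] z:[31,109/3] -> miss, prune
  N15 x:[24,94/3] y:[116/3,134/3] z:[110/3,122/3] -> miss, prune
  N19 x:[97/3,104/3] y:[100/3,112/3] z:[34,37] -> hit [34,104/3], descend [7, 14]
    N7 x:[100/3,104/3] y:[100/3,106/3] z:[34,104/3] -> hit [34,104/3] leaf, test {P3@t=34}
    N14 x:[97/3,101/3] y:[107/3,112/3] z:[35,37] -> miss, prune

7 AABB tests over nodes [0, 8, 12, 15, 19, 7, 14]; 1 leaf entered; closest P3.

== RESULT ==
[0, 8, 12, 15, 19, 7, 14]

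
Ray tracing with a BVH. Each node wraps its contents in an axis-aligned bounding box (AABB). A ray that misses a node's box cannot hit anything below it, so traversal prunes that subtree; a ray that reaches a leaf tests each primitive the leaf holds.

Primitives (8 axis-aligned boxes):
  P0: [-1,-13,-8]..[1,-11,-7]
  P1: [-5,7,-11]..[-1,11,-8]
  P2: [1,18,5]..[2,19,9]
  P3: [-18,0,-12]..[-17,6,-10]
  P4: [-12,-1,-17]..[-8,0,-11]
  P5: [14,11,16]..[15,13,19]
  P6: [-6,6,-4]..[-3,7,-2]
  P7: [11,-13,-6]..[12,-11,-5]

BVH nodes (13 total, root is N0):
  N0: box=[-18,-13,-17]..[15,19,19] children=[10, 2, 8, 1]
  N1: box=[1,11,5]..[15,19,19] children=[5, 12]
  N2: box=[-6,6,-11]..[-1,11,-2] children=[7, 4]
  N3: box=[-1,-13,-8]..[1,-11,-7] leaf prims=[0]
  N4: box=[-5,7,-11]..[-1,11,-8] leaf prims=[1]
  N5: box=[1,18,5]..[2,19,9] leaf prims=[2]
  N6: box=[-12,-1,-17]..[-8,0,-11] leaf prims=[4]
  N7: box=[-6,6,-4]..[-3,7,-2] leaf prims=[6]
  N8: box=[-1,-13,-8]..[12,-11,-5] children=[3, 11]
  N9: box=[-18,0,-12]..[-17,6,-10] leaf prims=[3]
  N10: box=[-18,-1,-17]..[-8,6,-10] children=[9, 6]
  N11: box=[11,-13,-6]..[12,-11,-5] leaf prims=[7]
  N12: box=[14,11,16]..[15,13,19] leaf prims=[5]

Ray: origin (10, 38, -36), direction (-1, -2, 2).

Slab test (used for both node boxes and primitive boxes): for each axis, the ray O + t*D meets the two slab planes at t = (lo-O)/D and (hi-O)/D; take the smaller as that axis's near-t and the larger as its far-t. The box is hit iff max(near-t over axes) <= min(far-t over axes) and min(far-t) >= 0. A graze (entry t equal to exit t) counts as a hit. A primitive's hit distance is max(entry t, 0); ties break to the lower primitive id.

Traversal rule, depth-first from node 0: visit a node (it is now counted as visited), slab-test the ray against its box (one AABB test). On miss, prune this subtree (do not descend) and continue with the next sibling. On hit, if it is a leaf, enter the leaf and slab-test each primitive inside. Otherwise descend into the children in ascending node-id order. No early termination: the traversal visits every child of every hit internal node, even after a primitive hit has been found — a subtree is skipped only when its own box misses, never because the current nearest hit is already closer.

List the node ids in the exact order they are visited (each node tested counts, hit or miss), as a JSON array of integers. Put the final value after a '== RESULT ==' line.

Traverse from the root:
N0 x:[-5,28] y:[19/2,51/2] z:[19/2,55/2] -> hit [19/2,51/2], descend [1, 2, 8, 10]
  N1 x:[-5,9] y:[19/2,27/2] z:[41/2,55/2] -> miss, prune
  N2 x:[11,16] y:[27/2,16] z:[25/2,17] -> hit [27/2,16], descend [4, 7]
    N4 x:[11,15] y:[27/2,31/2] z:[25/2,14] -> hit [27/2,14] leaf, test {P1@t=27/2}
    N7 x:[13,16] y:[31/2,16] z:[16,17] -> hit [16,16] leaf, test {P6@t=16}
  N8 x:[-2,11] y:[49/2,51/2] z:[14,31/2] -> miss, prune
  N10 x:[18,28] y:[16,39/2] z:[19/2,13] -> miss, prune

order=[0, 1, 2, 4, 7, 8, 10]  |boxes|=7  |leaves|=2  hit=P1

== RESULT ==
[0, 1, 2, 4, 7, 8, 10]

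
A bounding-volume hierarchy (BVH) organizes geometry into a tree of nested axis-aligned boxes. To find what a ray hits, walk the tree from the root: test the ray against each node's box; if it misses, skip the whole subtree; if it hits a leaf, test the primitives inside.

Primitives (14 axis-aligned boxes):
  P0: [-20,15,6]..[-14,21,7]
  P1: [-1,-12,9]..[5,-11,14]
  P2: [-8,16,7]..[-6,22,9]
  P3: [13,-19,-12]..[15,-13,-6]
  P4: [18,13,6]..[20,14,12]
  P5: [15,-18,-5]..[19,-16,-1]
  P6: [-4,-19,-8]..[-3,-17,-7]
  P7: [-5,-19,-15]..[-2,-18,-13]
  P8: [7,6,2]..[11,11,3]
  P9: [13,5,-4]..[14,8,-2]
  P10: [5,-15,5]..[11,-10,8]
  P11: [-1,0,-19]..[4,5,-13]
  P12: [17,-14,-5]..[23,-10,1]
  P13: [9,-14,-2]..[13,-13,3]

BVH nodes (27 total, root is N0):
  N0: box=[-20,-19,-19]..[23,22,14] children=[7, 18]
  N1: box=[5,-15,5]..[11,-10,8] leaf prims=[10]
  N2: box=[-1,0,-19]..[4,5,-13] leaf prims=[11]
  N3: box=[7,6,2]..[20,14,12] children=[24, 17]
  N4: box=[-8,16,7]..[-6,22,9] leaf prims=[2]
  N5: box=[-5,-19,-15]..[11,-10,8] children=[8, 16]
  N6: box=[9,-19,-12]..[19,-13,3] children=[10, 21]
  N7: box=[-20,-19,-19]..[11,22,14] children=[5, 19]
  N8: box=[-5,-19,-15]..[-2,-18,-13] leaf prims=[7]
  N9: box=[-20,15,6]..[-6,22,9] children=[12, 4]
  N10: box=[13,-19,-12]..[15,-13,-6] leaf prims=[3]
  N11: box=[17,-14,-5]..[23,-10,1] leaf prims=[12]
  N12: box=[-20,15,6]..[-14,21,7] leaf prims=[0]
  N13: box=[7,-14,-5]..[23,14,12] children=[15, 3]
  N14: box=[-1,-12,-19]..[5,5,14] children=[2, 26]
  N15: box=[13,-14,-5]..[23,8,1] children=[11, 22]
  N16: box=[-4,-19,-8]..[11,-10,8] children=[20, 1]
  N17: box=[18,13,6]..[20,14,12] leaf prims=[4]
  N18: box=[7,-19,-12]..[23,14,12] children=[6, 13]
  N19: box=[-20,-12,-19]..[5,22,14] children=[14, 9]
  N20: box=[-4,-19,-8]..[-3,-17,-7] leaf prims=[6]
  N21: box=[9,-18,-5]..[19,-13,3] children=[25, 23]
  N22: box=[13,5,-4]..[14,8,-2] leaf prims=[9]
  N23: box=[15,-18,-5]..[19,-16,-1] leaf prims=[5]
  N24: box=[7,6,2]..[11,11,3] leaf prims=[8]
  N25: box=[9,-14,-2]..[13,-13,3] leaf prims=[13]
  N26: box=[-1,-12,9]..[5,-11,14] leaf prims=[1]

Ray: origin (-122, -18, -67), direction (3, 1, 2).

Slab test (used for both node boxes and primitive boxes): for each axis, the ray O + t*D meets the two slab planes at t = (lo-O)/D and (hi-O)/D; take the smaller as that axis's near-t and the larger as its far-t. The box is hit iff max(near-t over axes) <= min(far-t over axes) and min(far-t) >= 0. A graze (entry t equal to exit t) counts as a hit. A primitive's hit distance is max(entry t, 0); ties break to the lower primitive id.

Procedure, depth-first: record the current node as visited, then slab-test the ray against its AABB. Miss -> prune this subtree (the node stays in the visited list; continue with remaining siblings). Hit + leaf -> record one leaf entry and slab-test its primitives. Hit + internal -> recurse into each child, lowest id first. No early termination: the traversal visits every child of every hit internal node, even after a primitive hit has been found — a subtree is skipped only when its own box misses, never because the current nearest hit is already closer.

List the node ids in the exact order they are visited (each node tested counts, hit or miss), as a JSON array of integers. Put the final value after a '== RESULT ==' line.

Walk:
N0 x:[34,145/3] y:[-1,40] z:[24,81/2] -> hit [34,40], descend [7, 18]
  N7 x:[34,133/3] y:[-1,40] z:[24,81/2] -> hit [34,40], descend [5, 19]
    N5 x:[39,133/3] y:[-1,8] z:[26,75/2] -> miss, prune
    N19 x:[34,127/3] y:[6,40] z:[24,81/2] -> hit [34,40], descend [9, 14]
      N9 x:[34,116/3] y:[33,40] z:[73/2,38] -> hit [73/2,38], descend [4, 12]
        N4 x:[38,116/3] y:[34,40] z:[37,38] -> hit [38,38] leaf, test {P2@t=38}
        N12 x:[34,36] y:[33,39] z:[73/2,37] -> miss, prune
      N14 x:[121/3,127/3] y:[6,23] z:[24,81/2] -> miss, prune
  N18 x:[43,145/3] y:[-1,32] z:[55/2,79/2] -> miss, prune

Visited [0, 7, 5, 19, 9, 4, 12, 14, 18]. Tests: 9 box, 1 leaf. Nearest: P2.

== RESULT ==
[0, 7, 5, 19, 9, 4, 12, 14, 18]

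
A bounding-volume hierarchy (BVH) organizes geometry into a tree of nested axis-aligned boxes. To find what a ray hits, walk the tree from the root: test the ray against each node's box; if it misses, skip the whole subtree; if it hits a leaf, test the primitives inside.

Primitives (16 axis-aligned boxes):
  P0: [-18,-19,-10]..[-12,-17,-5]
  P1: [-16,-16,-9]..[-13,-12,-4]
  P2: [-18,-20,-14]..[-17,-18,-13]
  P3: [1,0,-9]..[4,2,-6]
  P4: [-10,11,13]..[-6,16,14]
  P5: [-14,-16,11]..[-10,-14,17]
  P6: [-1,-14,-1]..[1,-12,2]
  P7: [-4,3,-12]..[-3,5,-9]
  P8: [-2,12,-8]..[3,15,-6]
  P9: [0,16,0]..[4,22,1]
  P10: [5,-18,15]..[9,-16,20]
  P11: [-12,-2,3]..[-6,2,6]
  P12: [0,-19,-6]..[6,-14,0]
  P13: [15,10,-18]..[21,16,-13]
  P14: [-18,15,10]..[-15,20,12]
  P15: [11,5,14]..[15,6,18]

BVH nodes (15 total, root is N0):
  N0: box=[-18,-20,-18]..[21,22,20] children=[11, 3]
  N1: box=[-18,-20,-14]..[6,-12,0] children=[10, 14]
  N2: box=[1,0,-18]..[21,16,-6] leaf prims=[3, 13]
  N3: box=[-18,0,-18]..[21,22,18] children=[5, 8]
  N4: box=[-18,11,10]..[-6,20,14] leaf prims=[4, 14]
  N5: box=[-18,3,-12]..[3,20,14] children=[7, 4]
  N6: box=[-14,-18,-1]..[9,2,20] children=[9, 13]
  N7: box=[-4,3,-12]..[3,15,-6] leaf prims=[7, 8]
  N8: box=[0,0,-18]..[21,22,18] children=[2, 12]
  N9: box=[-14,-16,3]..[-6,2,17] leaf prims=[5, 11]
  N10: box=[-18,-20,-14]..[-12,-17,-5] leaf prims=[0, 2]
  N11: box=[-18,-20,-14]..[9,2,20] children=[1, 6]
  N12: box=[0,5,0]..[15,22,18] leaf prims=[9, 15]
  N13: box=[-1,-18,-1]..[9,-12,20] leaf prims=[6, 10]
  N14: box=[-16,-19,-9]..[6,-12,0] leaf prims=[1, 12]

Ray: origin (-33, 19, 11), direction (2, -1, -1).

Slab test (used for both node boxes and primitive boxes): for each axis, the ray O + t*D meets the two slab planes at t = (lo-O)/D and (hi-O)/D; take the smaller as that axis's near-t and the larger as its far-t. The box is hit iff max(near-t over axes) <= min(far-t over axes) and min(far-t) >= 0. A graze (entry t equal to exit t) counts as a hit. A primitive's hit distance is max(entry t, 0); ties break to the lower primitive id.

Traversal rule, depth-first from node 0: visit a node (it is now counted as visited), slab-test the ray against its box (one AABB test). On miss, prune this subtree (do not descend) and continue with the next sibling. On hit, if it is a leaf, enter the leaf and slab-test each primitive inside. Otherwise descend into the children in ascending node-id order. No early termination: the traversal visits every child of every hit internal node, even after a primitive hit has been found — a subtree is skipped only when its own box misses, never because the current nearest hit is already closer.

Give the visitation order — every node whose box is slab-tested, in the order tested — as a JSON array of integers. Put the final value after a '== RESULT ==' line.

Walk:
N0 x:[15/2,27] y:[-3,39] z:[-9,29] -> hit [15/2,27], descend [3, 11]
  N3 x:[15/2,27] y:[-3,19] z:[-7,29] -> hit [15/2,19], descend [5, 8]
    N5 x:[15/2,18] y:[-1,16] z:[-3,23] -> hit [15/2,16], descend [4, 7]
      N4 x:[15/2,27/2] y:[-1,8] z:[-3,1] -> miss, prune
      N7 x:[29/2,18] y:[4,16] z:[17,23] -> miss, prune
    N8 x:[33/2,27] y:[-3,19] z:[-7,29] -> hit [33/2,19], descend [2, 12]
      N2 x:[17,27] y:[3,19] z:[17,29] -> hit [17,19] leaf, test {P3@t=17, P13(miss)}
      N12 x:[33/2,24] y:[-3,14] z:[-7,11] -> miss, prune
  N11 x:[15/2,21] y:[17,39] z:[-9,25] -> hit [17,21], descend [1, 6]
    N1 x:[15/2,39/2] y:[31,39] z:[11,25] -> miss, prune
    N6 x:[19/2,21] y:[17,37] z:[-9,12] -> miss, prune

Visited [0, 3, 5, 4, 7, 8, 2, 12, 11, 1, 6]. Tests: 11 box, 1 leaf. Nearest: P3.

== RESULT ==
[0, 3, 5, 4, 7, 8, 2, 12, 11, 1, 6]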